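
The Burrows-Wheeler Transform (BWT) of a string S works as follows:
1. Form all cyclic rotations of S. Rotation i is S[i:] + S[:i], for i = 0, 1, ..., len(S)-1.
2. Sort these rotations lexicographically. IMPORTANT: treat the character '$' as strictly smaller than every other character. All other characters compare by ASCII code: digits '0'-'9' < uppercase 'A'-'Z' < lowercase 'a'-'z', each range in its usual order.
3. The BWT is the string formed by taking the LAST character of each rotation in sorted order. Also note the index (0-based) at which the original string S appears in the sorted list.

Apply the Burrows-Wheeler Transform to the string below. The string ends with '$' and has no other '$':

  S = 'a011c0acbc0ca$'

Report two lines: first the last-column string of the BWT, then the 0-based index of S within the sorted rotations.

All 14 rotations (rotation i = S[i:]+S[:i]):
  rot[0] = a011c0acbc0ca$
  rot[1] = 011c0acbc0ca$a
  rot[2] = 11c0acbc0ca$a0
  rot[3] = 1c0acbc0ca$a01
  rot[4] = c0acbc0ca$a011
  rot[5] = 0acbc0ca$a011c
  rot[6] = acbc0ca$a011c0
  rot[7] = cbc0ca$a011c0a
  rot[8] = bc0ca$a011c0ac
  rot[9] = c0ca$a011c0acb
  rot[10] = 0ca$a011c0acbc
  rot[11] = ca$a011c0acbc0
  rot[12] = a$a011c0acbc0c
  rot[13] = $a011c0acbc0ca
Sorted (with $ < everything):
  sorted[0] = $a011c0acbc0ca  (last char: 'a')
  sorted[1] = 011c0acbc0ca$a  (last char: 'a')
  sorted[2] = 0acbc0ca$a011c  (last char: 'c')
  sorted[3] = 0ca$a011c0acbc  (last char: 'c')
  sorted[4] = 11c0acbc0ca$a0  (last char: '0')
  sorted[5] = 1c0acbc0ca$a01  (last char: '1')
  sorted[6] = a$a011c0acbc0c  (last char: 'c')
  sorted[7] = a011c0acbc0ca$  (last char: '$')
  sorted[8] = acbc0ca$a011c0  (last char: '0')
  sorted[9] = bc0ca$a011c0ac  (last char: 'c')
  sorted[10] = c0acbc0ca$a011  (last char: '1')
  sorted[11] = c0ca$a011c0acb  (last char: 'b')
  sorted[12] = ca$a011c0acbc0  (last char: '0')
  sorted[13] = cbc0ca$a011c0a  (last char: 'a')
Last column: aacc01c$0c1b0a
Original string S is at sorted index 7

Answer: aacc01c$0c1b0a
7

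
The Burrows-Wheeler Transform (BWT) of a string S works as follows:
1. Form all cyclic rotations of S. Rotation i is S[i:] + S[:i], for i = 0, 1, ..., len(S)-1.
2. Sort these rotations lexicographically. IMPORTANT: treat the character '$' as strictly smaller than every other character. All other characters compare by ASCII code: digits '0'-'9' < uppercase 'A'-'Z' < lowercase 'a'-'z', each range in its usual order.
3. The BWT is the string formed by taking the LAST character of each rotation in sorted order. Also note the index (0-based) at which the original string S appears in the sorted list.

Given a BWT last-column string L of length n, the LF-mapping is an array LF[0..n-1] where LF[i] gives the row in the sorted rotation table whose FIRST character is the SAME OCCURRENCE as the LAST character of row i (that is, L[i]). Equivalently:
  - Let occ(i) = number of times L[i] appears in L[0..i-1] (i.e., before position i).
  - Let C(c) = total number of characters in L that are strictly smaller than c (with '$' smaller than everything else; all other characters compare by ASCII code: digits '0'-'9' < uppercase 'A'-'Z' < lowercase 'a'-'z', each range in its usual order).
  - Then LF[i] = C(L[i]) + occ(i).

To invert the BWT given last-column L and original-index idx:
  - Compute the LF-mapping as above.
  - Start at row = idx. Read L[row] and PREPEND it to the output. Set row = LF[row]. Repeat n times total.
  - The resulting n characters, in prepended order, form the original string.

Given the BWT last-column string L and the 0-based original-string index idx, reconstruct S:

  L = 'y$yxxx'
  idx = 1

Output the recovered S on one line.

Answer: xxyxy$

Derivation:
LF mapping: 4 0 5 1 2 3
Walk LF starting at row 1, prepending L[row]:
  step 1: row=1, L[1]='$', prepend. Next row=LF[1]=0
  step 2: row=0, L[0]='y', prepend. Next row=LF[0]=4
  step 3: row=4, L[4]='x', prepend. Next row=LF[4]=2
  step 4: row=2, L[2]='y', prepend. Next row=LF[2]=5
  step 5: row=5, L[5]='x', prepend. Next row=LF[5]=3
  step 6: row=3, L[3]='x', prepend. Next row=LF[3]=1
Reversed output: xxyxy$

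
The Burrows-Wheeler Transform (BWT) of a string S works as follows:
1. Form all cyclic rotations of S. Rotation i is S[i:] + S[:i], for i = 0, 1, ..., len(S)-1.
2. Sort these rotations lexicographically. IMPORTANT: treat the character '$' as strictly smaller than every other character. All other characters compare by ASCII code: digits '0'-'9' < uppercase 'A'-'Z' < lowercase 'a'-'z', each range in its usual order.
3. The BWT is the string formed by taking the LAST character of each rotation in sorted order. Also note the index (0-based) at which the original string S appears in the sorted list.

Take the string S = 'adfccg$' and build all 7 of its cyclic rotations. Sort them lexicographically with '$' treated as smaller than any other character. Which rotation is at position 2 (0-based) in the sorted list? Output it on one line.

All 7 rotations (rotation i = S[i:]+S[:i]):
  rot[0] = adfccg$
  rot[1] = dfccg$a
  rot[2] = fccg$ad
  rot[3] = ccg$adf
  rot[4] = cg$adfc
  rot[5] = g$adfcc
  rot[6] = $adfccg
Sorted (with $ < everything):
  sorted[0] = $adfccg
  sorted[1] = adfccg$
  sorted[2] = ccg$adf
  sorted[3] = cg$adfc
  sorted[4] = dfccg$a
  sorted[5] = fccg$ad
  sorted[6] = g$adfcc
sorted[2] = ccg$adf

Answer: ccg$adf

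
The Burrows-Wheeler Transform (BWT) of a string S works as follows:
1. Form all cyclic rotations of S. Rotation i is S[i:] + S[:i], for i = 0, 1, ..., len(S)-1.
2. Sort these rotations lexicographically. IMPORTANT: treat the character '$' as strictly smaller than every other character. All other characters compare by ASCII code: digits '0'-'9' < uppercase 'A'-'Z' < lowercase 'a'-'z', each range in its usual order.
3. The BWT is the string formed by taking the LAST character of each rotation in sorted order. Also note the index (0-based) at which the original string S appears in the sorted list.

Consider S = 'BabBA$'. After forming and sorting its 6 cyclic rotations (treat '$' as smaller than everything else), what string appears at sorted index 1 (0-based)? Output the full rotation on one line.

All 6 rotations (rotation i = S[i:]+S[:i]):
  rot[0] = BabBA$
  rot[1] = abBA$B
  rot[2] = bBA$Ba
  rot[3] = BA$Bab
  rot[4] = A$BabB
  rot[5] = $BabBA
Sorted (with $ < everything):
  sorted[0] = $BabBA
  sorted[1] = A$BabB
  sorted[2] = BA$Bab
  sorted[3] = BabBA$
  sorted[4] = abBA$B
  sorted[5] = bBA$Ba
sorted[1] = A$BabB

Answer: A$BabB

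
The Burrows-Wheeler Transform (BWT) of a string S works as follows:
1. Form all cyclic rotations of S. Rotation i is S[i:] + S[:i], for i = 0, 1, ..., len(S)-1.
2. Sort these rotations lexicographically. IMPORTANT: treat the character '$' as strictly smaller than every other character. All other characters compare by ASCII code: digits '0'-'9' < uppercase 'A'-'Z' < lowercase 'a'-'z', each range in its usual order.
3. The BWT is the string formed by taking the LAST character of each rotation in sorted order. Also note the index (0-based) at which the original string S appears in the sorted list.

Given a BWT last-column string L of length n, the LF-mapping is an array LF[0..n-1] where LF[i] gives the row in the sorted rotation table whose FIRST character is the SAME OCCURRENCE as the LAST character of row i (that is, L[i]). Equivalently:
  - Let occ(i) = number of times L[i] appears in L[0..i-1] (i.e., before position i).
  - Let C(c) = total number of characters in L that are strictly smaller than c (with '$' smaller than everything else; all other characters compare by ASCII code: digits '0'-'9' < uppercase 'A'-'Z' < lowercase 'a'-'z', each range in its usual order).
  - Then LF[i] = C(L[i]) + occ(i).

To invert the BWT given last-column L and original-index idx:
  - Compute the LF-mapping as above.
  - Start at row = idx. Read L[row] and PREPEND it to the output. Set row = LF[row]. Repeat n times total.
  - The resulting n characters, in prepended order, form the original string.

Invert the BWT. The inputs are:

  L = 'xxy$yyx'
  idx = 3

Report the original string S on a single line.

Answer: xyyyxx$

Derivation:
LF mapping: 1 2 4 0 5 6 3
Walk LF starting at row 3, prepending L[row]:
  step 1: row=3, L[3]='$', prepend. Next row=LF[3]=0
  step 2: row=0, L[0]='x', prepend. Next row=LF[0]=1
  step 3: row=1, L[1]='x', prepend. Next row=LF[1]=2
  step 4: row=2, L[2]='y', prepend. Next row=LF[2]=4
  step 5: row=4, L[4]='y', prepend. Next row=LF[4]=5
  step 6: row=5, L[5]='y', prepend. Next row=LF[5]=6
  step 7: row=6, L[6]='x', prepend. Next row=LF[6]=3
Reversed output: xyyyxx$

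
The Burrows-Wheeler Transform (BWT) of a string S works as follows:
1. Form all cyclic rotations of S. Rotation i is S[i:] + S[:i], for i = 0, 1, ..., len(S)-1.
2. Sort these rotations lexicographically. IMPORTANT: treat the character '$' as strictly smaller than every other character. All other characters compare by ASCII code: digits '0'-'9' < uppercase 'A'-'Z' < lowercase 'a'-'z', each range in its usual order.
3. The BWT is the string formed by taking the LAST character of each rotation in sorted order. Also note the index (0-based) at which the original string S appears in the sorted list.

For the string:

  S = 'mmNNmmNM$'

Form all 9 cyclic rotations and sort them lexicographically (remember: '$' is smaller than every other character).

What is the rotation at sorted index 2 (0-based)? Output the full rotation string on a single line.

Answer: NM$mmNNmm

Derivation:
All 9 rotations (rotation i = S[i:]+S[:i]):
  rot[0] = mmNNmmNM$
  rot[1] = mNNmmNM$m
  rot[2] = NNmmNM$mm
  rot[3] = NmmNM$mmN
  rot[4] = mmNM$mmNN
  rot[5] = mNM$mmNNm
  rot[6] = NM$mmNNmm
  rot[7] = M$mmNNmmN
  rot[8] = $mmNNmmNM
Sorted (with $ < everything):
  sorted[0] = $mmNNmmNM
  sorted[1] = M$mmNNmmN
  sorted[2] = NM$mmNNmm
  sorted[3] = NNmmNM$mm
  sorted[4] = NmmNM$mmN
  sorted[5] = mNM$mmNNm
  sorted[6] = mNNmmNM$m
  sorted[7] = mmNM$mmNN
  sorted[8] = mmNNmmNM$
sorted[2] = NM$mmNNmm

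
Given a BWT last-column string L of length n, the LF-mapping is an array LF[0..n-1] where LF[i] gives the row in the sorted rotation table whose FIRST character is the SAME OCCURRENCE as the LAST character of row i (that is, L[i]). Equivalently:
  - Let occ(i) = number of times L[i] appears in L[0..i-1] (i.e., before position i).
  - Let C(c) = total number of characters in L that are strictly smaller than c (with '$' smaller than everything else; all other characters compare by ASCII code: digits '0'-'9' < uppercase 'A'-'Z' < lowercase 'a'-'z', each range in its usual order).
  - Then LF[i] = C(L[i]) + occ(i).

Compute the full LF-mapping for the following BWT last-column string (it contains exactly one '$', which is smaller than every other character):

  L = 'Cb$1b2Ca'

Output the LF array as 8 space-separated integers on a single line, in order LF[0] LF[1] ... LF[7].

Char counts: '$':1, '1':1, '2':1, 'C':2, 'a':1, 'b':2
C (first-col start): C('$')=0, C('1')=1, C('2')=2, C('C')=3, C('a')=5, C('b')=6
L[0]='C': occ=0, LF[0]=C('C')+0=3+0=3
L[1]='b': occ=0, LF[1]=C('b')+0=6+0=6
L[2]='$': occ=0, LF[2]=C('$')+0=0+0=0
L[3]='1': occ=0, LF[3]=C('1')+0=1+0=1
L[4]='b': occ=1, LF[4]=C('b')+1=6+1=7
L[5]='2': occ=0, LF[5]=C('2')+0=2+0=2
L[6]='C': occ=1, LF[6]=C('C')+1=3+1=4
L[7]='a': occ=0, LF[7]=C('a')+0=5+0=5

Answer: 3 6 0 1 7 2 4 5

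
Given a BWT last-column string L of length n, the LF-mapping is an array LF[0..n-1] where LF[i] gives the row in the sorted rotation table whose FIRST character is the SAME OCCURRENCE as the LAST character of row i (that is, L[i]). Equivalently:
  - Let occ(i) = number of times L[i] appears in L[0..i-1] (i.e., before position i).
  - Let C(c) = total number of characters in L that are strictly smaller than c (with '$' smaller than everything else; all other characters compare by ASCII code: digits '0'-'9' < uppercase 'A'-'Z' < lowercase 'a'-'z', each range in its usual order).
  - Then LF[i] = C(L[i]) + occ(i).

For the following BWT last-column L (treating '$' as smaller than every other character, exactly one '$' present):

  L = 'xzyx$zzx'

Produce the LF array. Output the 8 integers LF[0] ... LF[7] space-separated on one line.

Char counts: '$':1, 'x':3, 'y':1, 'z':3
C (first-col start): C('$')=0, C('x')=1, C('y')=4, C('z')=5
L[0]='x': occ=0, LF[0]=C('x')+0=1+0=1
L[1]='z': occ=0, LF[1]=C('z')+0=5+0=5
L[2]='y': occ=0, LF[2]=C('y')+0=4+0=4
L[3]='x': occ=1, LF[3]=C('x')+1=1+1=2
L[4]='$': occ=0, LF[4]=C('$')+0=0+0=0
L[5]='z': occ=1, LF[5]=C('z')+1=5+1=6
L[6]='z': occ=2, LF[6]=C('z')+2=5+2=7
L[7]='x': occ=2, LF[7]=C('x')+2=1+2=3

Answer: 1 5 4 2 0 6 7 3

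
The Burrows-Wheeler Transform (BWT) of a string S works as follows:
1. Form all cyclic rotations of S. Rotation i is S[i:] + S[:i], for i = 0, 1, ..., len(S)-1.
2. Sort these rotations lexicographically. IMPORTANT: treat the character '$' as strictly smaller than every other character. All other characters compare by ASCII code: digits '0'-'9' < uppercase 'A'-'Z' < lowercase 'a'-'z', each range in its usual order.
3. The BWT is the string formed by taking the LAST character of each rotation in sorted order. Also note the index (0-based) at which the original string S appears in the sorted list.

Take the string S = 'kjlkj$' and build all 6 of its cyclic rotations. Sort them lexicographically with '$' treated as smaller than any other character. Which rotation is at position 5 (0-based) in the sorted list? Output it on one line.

All 6 rotations (rotation i = S[i:]+S[:i]):
  rot[0] = kjlkj$
  rot[1] = jlkj$k
  rot[2] = lkj$kj
  rot[3] = kj$kjl
  rot[4] = j$kjlk
  rot[5] = $kjlkj
Sorted (with $ < everything):
  sorted[0] = $kjlkj
  sorted[1] = j$kjlk
  sorted[2] = jlkj$k
  sorted[3] = kj$kjl
  sorted[4] = kjlkj$
  sorted[5] = lkj$kj
sorted[5] = lkj$kj

Answer: lkj$kj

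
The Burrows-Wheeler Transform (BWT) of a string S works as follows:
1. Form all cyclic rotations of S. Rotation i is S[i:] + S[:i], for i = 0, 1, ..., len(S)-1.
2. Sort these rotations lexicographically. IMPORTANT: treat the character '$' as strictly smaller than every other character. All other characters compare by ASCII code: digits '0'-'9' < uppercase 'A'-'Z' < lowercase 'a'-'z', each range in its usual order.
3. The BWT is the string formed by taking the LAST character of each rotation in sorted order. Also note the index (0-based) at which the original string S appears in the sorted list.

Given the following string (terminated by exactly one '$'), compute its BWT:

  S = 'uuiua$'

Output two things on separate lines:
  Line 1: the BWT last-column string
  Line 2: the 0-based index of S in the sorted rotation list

Answer: auuiu$
5

Derivation:
All 6 rotations (rotation i = S[i:]+S[:i]):
  rot[0] = uuiua$
  rot[1] = uiua$u
  rot[2] = iua$uu
  rot[3] = ua$uui
  rot[4] = a$uuiu
  rot[5] = $uuiua
Sorted (with $ < everything):
  sorted[0] = $uuiua  (last char: 'a')
  sorted[1] = a$uuiu  (last char: 'u')
  sorted[2] = iua$uu  (last char: 'u')
  sorted[3] = ua$uui  (last char: 'i')
  sorted[4] = uiua$u  (last char: 'u')
  sorted[5] = uuiua$  (last char: '$')
Last column: auuiu$
Original string S is at sorted index 5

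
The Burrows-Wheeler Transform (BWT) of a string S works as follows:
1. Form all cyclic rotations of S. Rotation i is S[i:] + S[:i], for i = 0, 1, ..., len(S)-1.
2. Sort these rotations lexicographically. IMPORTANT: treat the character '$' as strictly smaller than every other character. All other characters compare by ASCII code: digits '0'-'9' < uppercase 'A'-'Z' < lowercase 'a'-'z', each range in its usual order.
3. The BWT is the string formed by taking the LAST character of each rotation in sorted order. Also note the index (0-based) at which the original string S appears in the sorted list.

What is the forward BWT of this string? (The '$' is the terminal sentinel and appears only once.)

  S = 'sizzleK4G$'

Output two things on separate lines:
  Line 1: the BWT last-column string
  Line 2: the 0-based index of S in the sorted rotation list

Answer: GK4elsz$zi
7

Derivation:
All 10 rotations (rotation i = S[i:]+S[:i]):
  rot[0] = sizzleK4G$
  rot[1] = izzleK4G$s
  rot[2] = zzleK4G$si
  rot[3] = zleK4G$siz
  rot[4] = leK4G$sizz
  rot[5] = eK4G$sizzl
  rot[6] = K4G$sizzle
  rot[7] = 4G$sizzleK
  rot[8] = G$sizzleK4
  rot[9] = $sizzleK4G
Sorted (with $ < everything):
  sorted[0] = $sizzleK4G  (last char: 'G')
  sorted[1] = 4G$sizzleK  (last char: 'K')
  sorted[2] = G$sizzleK4  (last char: '4')
  sorted[3] = K4G$sizzle  (last char: 'e')
  sorted[4] = eK4G$sizzl  (last char: 'l')
  sorted[5] = izzleK4G$s  (last char: 's')
  sorted[6] = leK4G$sizz  (last char: 'z')
  sorted[7] = sizzleK4G$  (last char: '$')
  sorted[8] = zleK4G$siz  (last char: 'z')
  sorted[9] = zzleK4G$si  (last char: 'i')
Last column: GK4elsz$zi
Original string S is at sorted index 7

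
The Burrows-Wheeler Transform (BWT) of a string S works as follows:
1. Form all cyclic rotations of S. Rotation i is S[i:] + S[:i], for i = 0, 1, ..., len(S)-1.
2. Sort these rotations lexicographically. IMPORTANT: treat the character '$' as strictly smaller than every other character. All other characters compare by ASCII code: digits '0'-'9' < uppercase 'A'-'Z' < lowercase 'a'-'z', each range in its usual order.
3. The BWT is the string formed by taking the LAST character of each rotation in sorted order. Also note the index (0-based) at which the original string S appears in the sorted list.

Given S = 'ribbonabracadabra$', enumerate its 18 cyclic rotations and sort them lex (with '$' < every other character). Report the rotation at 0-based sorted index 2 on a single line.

Answer: abra$ribbonabracad

Derivation:
All 18 rotations (rotation i = S[i:]+S[:i]):
  rot[0] = ribbonabracadabra$
  rot[1] = ibbonabracadabra$r
  rot[2] = bbonabracadabra$ri
  rot[3] = bonabracadabra$rib
  rot[4] = onabracadabra$ribb
  rot[5] = nabracadabra$ribbo
  rot[6] = abracadabra$ribbon
  rot[7] = bracadabra$ribbona
  rot[8] = racadabra$ribbonab
  rot[9] = acadabra$ribbonabr
  rot[10] = cadabra$ribbonabra
  rot[11] = adabra$ribbonabrac
  rot[12] = dabra$ribbonabraca
  rot[13] = abra$ribbonabracad
  rot[14] = bra$ribbonabracada
  rot[15] = ra$ribbonabracadab
  rot[16] = a$ribbonabracadabr
  rot[17] = $ribbonabracadabra
Sorted (with $ < everything):
  sorted[0] = $ribbonabracadabra
  sorted[1] = a$ribbonabracadabr
  sorted[2] = abra$ribbonabracad
  sorted[3] = abracadabra$ribbon
  sorted[4] = acadabra$ribbonabr
  sorted[5] = adabra$ribbonabrac
  sorted[6] = bbonabracadabra$ri
  sorted[7] = bonabracadabra$rib
  sorted[8] = bra$ribbonabracada
  sorted[9] = bracadabra$ribbona
  sorted[10] = cadabra$ribbonabra
  sorted[11] = dabra$ribbonabraca
  sorted[12] = ibbonabracadabra$r
  sorted[13] = nabracadabra$ribbo
  sorted[14] = onabracadabra$ribb
  sorted[15] = ra$ribbonabracadab
  sorted[16] = racadabra$ribbonab
  sorted[17] = ribbonabracadabra$
sorted[2] = abra$ribbonabracad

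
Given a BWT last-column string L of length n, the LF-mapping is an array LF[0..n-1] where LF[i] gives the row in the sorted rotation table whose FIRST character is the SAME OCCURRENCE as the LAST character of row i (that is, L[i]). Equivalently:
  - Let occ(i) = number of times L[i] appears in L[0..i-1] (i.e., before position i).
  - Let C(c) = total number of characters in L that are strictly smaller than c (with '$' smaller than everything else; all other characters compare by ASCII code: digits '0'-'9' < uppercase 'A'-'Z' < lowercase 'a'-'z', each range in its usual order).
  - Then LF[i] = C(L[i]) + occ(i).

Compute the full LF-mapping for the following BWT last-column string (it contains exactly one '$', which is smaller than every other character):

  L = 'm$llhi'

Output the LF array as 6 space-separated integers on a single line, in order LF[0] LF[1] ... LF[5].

Char counts: '$':1, 'h':1, 'i':1, 'l':2, 'm':1
C (first-col start): C('$')=0, C('h')=1, C('i')=2, C('l')=3, C('m')=5
L[0]='m': occ=0, LF[0]=C('m')+0=5+0=5
L[1]='$': occ=0, LF[1]=C('$')+0=0+0=0
L[2]='l': occ=0, LF[2]=C('l')+0=3+0=3
L[3]='l': occ=1, LF[3]=C('l')+1=3+1=4
L[4]='h': occ=0, LF[4]=C('h')+0=1+0=1
L[5]='i': occ=0, LF[5]=C('i')+0=2+0=2

Answer: 5 0 3 4 1 2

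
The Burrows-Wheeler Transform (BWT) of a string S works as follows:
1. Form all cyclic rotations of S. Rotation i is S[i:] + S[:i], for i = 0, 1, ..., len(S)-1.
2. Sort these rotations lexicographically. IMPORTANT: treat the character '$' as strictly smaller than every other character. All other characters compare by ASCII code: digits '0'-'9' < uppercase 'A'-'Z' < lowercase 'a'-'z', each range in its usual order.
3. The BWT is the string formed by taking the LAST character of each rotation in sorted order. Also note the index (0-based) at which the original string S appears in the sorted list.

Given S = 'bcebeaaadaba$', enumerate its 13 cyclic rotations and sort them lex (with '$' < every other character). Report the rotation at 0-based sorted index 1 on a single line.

Answer: a$bcebeaaadab

Derivation:
All 13 rotations (rotation i = S[i:]+S[:i]):
  rot[0] = bcebeaaadaba$
  rot[1] = cebeaaadaba$b
  rot[2] = ebeaaadaba$bc
  rot[3] = beaaadaba$bce
  rot[4] = eaaadaba$bceb
  rot[5] = aaadaba$bcebe
  rot[6] = aadaba$bcebea
  rot[7] = adaba$bcebeaa
  rot[8] = daba$bcebeaaa
  rot[9] = aba$bcebeaaad
  rot[10] = ba$bcebeaaada
  rot[11] = a$bcebeaaadab
  rot[12] = $bcebeaaadaba
Sorted (with $ < everything):
  sorted[0] = $bcebeaaadaba
  sorted[1] = a$bcebeaaadab
  sorted[2] = aaadaba$bcebe
  sorted[3] = aadaba$bcebea
  sorted[4] = aba$bcebeaaad
  sorted[5] = adaba$bcebeaa
  sorted[6] = ba$bcebeaaada
  sorted[7] = bcebeaaadaba$
  sorted[8] = beaaadaba$bce
  sorted[9] = cebeaaadaba$b
  sorted[10] = daba$bcebeaaa
  sorted[11] = eaaadaba$bceb
  sorted[12] = ebeaaadaba$bc
sorted[1] = a$bcebeaaadab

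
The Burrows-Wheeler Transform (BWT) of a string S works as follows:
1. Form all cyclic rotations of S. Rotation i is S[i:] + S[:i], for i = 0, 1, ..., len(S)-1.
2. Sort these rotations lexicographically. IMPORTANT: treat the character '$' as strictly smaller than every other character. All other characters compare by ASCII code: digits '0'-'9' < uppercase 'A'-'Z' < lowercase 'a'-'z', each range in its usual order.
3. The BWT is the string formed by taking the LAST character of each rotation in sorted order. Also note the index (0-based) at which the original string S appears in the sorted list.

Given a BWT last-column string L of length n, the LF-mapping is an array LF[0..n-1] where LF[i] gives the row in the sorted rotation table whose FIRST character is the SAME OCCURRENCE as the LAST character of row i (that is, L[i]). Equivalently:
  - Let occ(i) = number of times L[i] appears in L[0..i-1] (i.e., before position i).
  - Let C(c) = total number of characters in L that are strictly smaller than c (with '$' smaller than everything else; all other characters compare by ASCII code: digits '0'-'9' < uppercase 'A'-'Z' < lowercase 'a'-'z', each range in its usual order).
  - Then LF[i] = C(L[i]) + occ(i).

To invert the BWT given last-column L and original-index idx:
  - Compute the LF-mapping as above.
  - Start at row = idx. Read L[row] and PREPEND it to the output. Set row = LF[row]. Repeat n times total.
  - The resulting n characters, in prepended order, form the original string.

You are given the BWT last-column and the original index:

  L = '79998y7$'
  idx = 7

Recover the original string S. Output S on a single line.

LF mapping: 1 4 5 6 3 7 2 0
Walk LF starting at row 7, prepending L[row]:
  step 1: row=7, L[7]='$', prepend. Next row=LF[7]=0
  step 2: row=0, L[0]='7', prepend. Next row=LF[0]=1
  step 3: row=1, L[1]='9', prepend. Next row=LF[1]=4
  step 4: row=4, L[4]='8', prepend. Next row=LF[4]=3
  step 5: row=3, L[3]='9', prepend. Next row=LF[3]=6
  step 6: row=6, L[6]='7', prepend. Next row=LF[6]=2
  step 7: row=2, L[2]='9', prepend. Next row=LF[2]=5
  step 8: row=5, L[5]='y', prepend. Next row=LF[5]=7
Reversed output: y979897$

Answer: y979897$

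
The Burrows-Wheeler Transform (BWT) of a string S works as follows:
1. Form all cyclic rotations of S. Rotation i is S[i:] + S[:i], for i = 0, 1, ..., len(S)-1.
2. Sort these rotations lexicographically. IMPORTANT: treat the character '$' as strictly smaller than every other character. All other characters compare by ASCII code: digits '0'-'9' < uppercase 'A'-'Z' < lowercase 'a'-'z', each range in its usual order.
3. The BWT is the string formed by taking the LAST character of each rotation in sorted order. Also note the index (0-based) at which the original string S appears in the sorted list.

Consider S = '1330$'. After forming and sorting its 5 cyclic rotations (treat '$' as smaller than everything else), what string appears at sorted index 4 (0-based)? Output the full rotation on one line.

Answer: 330$1

Derivation:
All 5 rotations (rotation i = S[i:]+S[:i]):
  rot[0] = 1330$
  rot[1] = 330$1
  rot[2] = 30$13
  rot[3] = 0$133
  rot[4] = $1330
Sorted (with $ < everything):
  sorted[0] = $1330
  sorted[1] = 0$133
  sorted[2] = 1330$
  sorted[3] = 30$13
  sorted[4] = 330$1
sorted[4] = 330$1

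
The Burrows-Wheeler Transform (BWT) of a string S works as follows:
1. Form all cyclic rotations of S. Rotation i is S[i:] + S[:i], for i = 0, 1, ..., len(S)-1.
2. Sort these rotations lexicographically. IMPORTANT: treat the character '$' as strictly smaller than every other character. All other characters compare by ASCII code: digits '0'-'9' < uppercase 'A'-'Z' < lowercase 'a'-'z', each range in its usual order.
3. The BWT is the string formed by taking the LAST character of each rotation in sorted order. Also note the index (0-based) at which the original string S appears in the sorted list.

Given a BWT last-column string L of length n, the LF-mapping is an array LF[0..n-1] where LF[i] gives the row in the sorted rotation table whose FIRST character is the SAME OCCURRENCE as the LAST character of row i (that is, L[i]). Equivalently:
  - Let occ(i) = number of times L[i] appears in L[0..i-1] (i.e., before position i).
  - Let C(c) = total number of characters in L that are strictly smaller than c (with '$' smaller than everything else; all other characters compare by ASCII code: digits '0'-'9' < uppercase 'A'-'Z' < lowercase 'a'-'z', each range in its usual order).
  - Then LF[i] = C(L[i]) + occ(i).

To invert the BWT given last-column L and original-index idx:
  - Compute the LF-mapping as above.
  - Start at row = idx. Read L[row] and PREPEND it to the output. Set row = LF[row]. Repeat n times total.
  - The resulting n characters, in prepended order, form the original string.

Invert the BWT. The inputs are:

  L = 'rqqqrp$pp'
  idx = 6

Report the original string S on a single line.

LF mapping: 7 4 5 6 8 1 0 2 3
Walk LF starting at row 6, prepending L[row]:
  step 1: row=6, L[6]='$', prepend. Next row=LF[6]=0
  step 2: row=0, L[0]='r', prepend. Next row=LF[0]=7
  step 3: row=7, L[7]='p', prepend. Next row=LF[7]=2
  step 4: row=2, L[2]='q', prepend. Next row=LF[2]=5
  step 5: row=5, L[5]='p', prepend. Next row=LF[5]=1
  step 6: row=1, L[1]='q', prepend. Next row=LF[1]=4
  step 7: row=4, L[4]='r', prepend. Next row=LF[4]=8
  step 8: row=8, L[8]='p', prepend. Next row=LF[8]=3
  step 9: row=3, L[3]='q', prepend. Next row=LF[3]=6
Reversed output: qprqpqpr$

Answer: qprqpqpr$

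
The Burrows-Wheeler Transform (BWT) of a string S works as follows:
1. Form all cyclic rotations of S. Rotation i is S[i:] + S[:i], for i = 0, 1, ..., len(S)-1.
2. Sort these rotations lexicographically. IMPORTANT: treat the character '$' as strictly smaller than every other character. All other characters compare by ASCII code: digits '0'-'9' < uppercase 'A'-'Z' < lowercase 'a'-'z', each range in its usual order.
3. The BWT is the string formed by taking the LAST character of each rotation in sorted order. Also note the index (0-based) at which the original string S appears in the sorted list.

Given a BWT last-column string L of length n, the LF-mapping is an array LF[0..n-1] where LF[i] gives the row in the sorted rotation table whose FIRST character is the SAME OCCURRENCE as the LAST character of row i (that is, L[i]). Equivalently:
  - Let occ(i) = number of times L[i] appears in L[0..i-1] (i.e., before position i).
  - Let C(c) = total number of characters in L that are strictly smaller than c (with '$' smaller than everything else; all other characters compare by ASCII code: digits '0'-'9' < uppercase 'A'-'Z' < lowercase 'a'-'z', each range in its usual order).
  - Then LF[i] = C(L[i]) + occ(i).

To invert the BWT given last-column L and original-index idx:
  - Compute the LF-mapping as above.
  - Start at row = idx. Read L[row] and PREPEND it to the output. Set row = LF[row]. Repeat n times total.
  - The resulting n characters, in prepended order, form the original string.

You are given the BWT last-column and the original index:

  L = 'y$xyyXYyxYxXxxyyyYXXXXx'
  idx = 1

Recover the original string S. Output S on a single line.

LF mapping: 16 0 10 17 18 1 7 19 11 8 12 2 13 14 20 21 22 9 3 4 5 6 15
Walk LF starting at row 1, prepending L[row]:
  step 1: row=1, L[1]='$', prepend. Next row=LF[1]=0
  step 2: row=0, L[0]='y', prepend. Next row=LF[0]=16
  step 3: row=16, L[16]='y', prepend. Next row=LF[16]=22
  step 4: row=22, L[22]='x', prepend. Next row=LF[22]=15
  step 5: row=15, L[15]='y', prepend. Next row=LF[15]=21
  step 6: row=21, L[21]='X', prepend. Next row=LF[21]=6
  step 7: row=6, L[6]='Y', prepend. Next row=LF[6]=7
  step 8: row=7, L[7]='y', prepend. Next row=LF[7]=19
  step 9: row=19, L[19]='X', prepend. Next row=LF[19]=4
  step 10: row=4, L[4]='y', prepend. Next row=LF[4]=18
  step 11: row=18, L[18]='X', prepend. Next row=LF[18]=3
  step 12: row=3, L[3]='y', prepend. Next row=LF[3]=17
  step 13: row=17, L[17]='Y', prepend. Next row=LF[17]=9
  step 14: row=9, L[9]='Y', prepend. Next row=LF[9]=8
  step 15: row=8, L[8]='x', prepend. Next row=LF[8]=11
  step 16: row=11, L[11]='X', prepend. Next row=LF[11]=2
  step 17: row=2, L[2]='x', prepend. Next row=LF[2]=10
  step 18: row=10, L[10]='x', prepend. Next row=LF[10]=12
  step 19: row=12, L[12]='x', prepend. Next row=LF[12]=13
  step 20: row=13, L[13]='x', prepend. Next row=LF[13]=14
  step 21: row=14, L[14]='y', prepend. Next row=LF[14]=20
  step 22: row=20, L[20]='X', prepend. Next row=LF[20]=5
  step 23: row=5, L[5]='X', prepend. Next row=LF[5]=1
Reversed output: XXyxxxxXxYYyXyXyYXyxyy$

Answer: XXyxxxxXxYYyXyXyYXyxyy$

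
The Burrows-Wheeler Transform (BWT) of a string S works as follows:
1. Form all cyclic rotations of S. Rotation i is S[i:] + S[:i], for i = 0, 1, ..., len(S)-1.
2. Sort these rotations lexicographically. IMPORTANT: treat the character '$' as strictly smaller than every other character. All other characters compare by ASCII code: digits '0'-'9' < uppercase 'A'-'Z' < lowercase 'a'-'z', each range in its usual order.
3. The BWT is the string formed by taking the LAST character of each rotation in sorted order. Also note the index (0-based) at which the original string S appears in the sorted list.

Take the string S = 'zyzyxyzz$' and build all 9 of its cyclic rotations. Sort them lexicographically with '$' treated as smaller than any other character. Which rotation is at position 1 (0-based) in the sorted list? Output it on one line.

Answer: xyzz$zyzy

Derivation:
All 9 rotations (rotation i = S[i:]+S[:i]):
  rot[0] = zyzyxyzz$
  rot[1] = yzyxyzz$z
  rot[2] = zyxyzz$zy
  rot[3] = yxyzz$zyz
  rot[4] = xyzz$zyzy
  rot[5] = yzz$zyzyx
  rot[6] = zz$zyzyxy
  rot[7] = z$zyzyxyz
  rot[8] = $zyzyxyzz
Sorted (with $ < everything):
  sorted[0] = $zyzyxyzz
  sorted[1] = xyzz$zyzy
  sorted[2] = yxyzz$zyz
  sorted[3] = yzyxyzz$z
  sorted[4] = yzz$zyzyx
  sorted[5] = z$zyzyxyz
  sorted[6] = zyxyzz$zy
  sorted[7] = zyzyxyzz$
  sorted[8] = zz$zyzyxy
sorted[1] = xyzz$zyzy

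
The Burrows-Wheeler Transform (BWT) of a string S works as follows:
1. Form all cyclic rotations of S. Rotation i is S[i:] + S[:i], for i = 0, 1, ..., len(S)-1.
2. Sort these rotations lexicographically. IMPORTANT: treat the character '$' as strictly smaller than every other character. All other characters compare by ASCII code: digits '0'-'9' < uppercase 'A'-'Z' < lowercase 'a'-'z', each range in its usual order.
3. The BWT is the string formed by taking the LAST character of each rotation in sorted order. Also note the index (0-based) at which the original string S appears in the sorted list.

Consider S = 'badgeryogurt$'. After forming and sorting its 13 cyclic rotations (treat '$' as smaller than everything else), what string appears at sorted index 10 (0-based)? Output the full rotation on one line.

Answer: t$badgeryogur

Derivation:
All 13 rotations (rotation i = S[i:]+S[:i]):
  rot[0] = badgeryogurt$
  rot[1] = adgeryogurt$b
  rot[2] = dgeryogurt$ba
  rot[3] = geryogurt$bad
  rot[4] = eryogurt$badg
  rot[5] = ryogurt$badge
  rot[6] = yogurt$badger
  rot[7] = ogurt$badgery
  rot[8] = gurt$badgeryo
  rot[9] = urt$badgeryog
  rot[10] = rt$badgeryogu
  rot[11] = t$badgeryogur
  rot[12] = $badgeryogurt
Sorted (with $ < everything):
  sorted[0] = $badgeryogurt
  sorted[1] = adgeryogurt$b
  sorted[2] = badgeryogurt$
  sorted[3] = dgeryogurt$ba
  sorted[4] = eryogurt$badg
  sorted[5] = geryogurt$bad
  sorted[6] = gurt$badgeryo
  sorted[7] = ogurt$badgery
  sorted[8] = rt$badgeryogu
  sorted[9] = ryogurt$badge
  sorted[10] = t$badgeryogur
  sorted[11] = urt$badgeryog
  sorted[12] = yogurt$badger
sorted[10] = t$badgeryogur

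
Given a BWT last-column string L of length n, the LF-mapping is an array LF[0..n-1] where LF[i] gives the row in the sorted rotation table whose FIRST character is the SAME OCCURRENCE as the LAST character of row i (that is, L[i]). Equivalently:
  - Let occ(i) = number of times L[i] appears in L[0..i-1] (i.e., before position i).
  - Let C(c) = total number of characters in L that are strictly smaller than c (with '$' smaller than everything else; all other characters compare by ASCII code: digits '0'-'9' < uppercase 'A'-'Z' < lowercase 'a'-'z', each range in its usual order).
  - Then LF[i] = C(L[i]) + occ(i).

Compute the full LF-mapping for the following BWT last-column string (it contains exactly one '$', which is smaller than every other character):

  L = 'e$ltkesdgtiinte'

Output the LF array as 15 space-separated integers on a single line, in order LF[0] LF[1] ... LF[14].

Char counts: '$':1, 'd':1, 'e':3, 'g':1, 'i':2, 'k':1, 'l':1, 'n':1, 's':1, 't':3
C (first-col start): C('$')=0, C('d')=1, C('e')=2, C('g')=5, C('i')=6, C('k')=8, C('l')=9, C('n')=10, C('s')=11, C('t')=12
L[0]='e': occ=0, LF[0]=C('e')+0=2+0=2
L[1]='$': occ=0, LF[1]=C('$')+0=0+0=0
L[2]='l': occ=0, LF[2]=C('l')+0=9+0=9
L[3]='t': occ=0, LF[3]=C('t')+0=12+0=12
L[4]='k': occ=0, LF[4]=C('k')+0=8+0=8
L[5]='e': occ=1, LF[5]=C('e')+1=2+1=3
L[6]='s': occ=0, LF[6]=C('s')+0=11+0=11
L[7]='d': occ=0, LF[7]=C('d')+0=1+0=1
L[8]='g': occ=0, LF[8]=C('g')+0=5+0=5
L[9]='t': occ=1, LF[9]=C('t')+1=12+1=13
L[10]='i': occ=0, LF[10]=C('i')+0=6+0=6
L[11]='i': occ=1, LF[11]=C('i')+1=6+1=7
L[12]='n': occ=0, LF[12]=C('n')+0=10+0=10
L[13]='t': occ=2, LF[13]=C('t')+2=12+2=14
L[14]='e': occ=2, LF[14]=C('e')+2=2+2=4

Answer: 2 0 9 12 8 3 11 1 5 13 6 7 10 14 4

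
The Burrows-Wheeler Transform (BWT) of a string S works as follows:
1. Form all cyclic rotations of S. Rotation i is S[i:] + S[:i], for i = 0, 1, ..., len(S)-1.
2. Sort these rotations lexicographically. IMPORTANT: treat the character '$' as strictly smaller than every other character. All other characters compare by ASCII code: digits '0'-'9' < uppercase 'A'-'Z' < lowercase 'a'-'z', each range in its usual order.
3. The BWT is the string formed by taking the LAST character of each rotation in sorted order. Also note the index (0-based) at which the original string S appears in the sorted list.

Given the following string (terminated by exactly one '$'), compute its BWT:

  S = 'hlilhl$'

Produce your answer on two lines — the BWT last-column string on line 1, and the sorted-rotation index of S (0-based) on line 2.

All 7 rotations (rotation i = S[i:]+S[:i]):
  rot[0] = hlilhl$
  rot[1] = lilhl$h
  rot[2] = ilhl$hl
  rot[3] = lhl$hli
  rot[4] = hl$hlil
  rot[5] = l$hlilh
  rot[6] = $hlilhl
Sorted (with $ < everything):
  sorted[0] = $hlilhl  (last char: 'l')
  sorted[1] = hl$hlil  (last char: 'l')
  sorted[2] = hlilhl$  (last char: '$')
  sorted[3] = ilhl$hl  (last char: 'l')
  sorted[4] = l$hlilh  (last char: 'h')
  sorted[5] = lhl$hli  (last char: 'i')
  sorted[6] = lilhl$h  (last char: 'h')
Last column: ll$lhih
Original string S is at sorted index 2

Answer: ll$lhih
2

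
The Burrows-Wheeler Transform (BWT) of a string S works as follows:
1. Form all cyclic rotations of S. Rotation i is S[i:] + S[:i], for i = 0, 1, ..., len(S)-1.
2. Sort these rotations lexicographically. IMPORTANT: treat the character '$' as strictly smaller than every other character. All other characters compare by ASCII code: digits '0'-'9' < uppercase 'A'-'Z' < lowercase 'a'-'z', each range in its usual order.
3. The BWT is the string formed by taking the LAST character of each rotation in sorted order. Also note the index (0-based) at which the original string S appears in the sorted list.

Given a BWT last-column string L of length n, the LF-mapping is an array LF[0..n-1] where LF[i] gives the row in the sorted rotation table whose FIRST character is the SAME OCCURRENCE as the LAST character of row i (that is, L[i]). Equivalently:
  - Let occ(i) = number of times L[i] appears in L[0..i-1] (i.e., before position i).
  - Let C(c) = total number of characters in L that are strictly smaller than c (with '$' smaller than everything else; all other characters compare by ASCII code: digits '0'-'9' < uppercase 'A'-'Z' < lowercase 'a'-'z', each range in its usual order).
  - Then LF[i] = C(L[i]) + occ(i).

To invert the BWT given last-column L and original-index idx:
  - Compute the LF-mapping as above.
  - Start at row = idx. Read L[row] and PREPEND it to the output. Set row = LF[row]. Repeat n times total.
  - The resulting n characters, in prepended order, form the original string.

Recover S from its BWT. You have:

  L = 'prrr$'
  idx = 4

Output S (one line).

Answer: rrrp$

Derivation:
LF mapping: 1 2 3 4 0
Walk LF starting at row 4, prepending L[row]:
  step 1: row=4, L[4]='$', prepend. Next row=LF[4]=0
  step 2: row=0, L[0]='p', prepend. Next row=LF[0]=1
  step 3: row=1, L[1]='r', prepend. Next row=LF[1]=2
  step 4: row=2, L[2]='r', prepend. Next row=LF[2]=3
  step 5: row=3, L[3]='r', prepend. Next row=LF[3]=4
Reversed output: rrrp$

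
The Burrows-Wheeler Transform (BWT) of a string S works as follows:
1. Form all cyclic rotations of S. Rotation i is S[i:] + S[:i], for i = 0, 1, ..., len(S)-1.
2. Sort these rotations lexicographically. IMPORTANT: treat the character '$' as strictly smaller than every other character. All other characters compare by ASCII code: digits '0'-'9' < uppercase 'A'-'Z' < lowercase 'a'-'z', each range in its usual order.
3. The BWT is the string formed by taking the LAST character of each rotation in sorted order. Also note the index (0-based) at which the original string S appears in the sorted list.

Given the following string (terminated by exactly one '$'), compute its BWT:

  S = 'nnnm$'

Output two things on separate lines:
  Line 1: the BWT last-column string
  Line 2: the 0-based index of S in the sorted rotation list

Answer: mnnn$
4

Derivation:
All 5 rotations (rotation i = S[i:]+S[:i]):
  rot[0] = nnnm$
  rot[1] = nnm$n
  rot[2] = nm$nn
  rot[3] = m$nnn
  rot[4] = $nnnm
Sorted (with $ < everything):
  sorted[0] = $nnnm  (last char: 'm')
  sorted[1] = m$nnn  (last char: 'n')
  sorted[2] = nm$nn  (last char: 'n')
  sorted[3] = nnm$n  (last char: 'n')
  sorted[4] = nnnm$  (last char: '$')
Last column: mnnn$
Original string S is at sorted index 4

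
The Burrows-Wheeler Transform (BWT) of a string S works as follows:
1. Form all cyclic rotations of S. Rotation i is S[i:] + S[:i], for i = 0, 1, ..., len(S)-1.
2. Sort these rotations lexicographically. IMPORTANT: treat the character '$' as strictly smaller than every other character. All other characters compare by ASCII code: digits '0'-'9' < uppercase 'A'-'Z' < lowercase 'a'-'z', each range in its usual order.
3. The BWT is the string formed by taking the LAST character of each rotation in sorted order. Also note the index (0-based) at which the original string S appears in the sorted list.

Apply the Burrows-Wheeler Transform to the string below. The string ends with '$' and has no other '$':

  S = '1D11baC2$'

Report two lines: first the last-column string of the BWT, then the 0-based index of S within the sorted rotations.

All 9 rotations (rotation i = S[i:]+S[:i]):
  rot[0] = 1D11baC2$
  rot[1] = D11baC2$1
  rot[2] = 11baC2$1D
  rot[3] = 1baC2$1D1
  rot[4] = baC2$1D11
  rot[5] = aC2$1D11b
  rot[6] = C2$1D11ba
  rot[7] = 2$1D11baC
  rot[8] = $1D11baC2
Sorted (with $ < everything):
  sorted[0] = $1D11baC2  (last char: '2')
  sorted[1] = 11baC2$1D  (last char: 'D')
  sorted[2] = 1D11baC2$  (last char: '$')
  sorted[3] = 1baC2$1D1  (last char: '1')
  sorted[4] = 2$1D11baC  (last char: 'C')
  sorted[5] = C2$1D11ba  (last char: 'a')
  sorted[6] = D11baC2$1  (last char: '1')
  sorted[7] = aC2$1D11b  (last char: 'b')
  sorted[8] = baC2$1D11  (last char: '1')
Last column: 2D$1Ca1b1
Original string S is at sorted index 2

Answer: 2D$1Ca1b1
2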